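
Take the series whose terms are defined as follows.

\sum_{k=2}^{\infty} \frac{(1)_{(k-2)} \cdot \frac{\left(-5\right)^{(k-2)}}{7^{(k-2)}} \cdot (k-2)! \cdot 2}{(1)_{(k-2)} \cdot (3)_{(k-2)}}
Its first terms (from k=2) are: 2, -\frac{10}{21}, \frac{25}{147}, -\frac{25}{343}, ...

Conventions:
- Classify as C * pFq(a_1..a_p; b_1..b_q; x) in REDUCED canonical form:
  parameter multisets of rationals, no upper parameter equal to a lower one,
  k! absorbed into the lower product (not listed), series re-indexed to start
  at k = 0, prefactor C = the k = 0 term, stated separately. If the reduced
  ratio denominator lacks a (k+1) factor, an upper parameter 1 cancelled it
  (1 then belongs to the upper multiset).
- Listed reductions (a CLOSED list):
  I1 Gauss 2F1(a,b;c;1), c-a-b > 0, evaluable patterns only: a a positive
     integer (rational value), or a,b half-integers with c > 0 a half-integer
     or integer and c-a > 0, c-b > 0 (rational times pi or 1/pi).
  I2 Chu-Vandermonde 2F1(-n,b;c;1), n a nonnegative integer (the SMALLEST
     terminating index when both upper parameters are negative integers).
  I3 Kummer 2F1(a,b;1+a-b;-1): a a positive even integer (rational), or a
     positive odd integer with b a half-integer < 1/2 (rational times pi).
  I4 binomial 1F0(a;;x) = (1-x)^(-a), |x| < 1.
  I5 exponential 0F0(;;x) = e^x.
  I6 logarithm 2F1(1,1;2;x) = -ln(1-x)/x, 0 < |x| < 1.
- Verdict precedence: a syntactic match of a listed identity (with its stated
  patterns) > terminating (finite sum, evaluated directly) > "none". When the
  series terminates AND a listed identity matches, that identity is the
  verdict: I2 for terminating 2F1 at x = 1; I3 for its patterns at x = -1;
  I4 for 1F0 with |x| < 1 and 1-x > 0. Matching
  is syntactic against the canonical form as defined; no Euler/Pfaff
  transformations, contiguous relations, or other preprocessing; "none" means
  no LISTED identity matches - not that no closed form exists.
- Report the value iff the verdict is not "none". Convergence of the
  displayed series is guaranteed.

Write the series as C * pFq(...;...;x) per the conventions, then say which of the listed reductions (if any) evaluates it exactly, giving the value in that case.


First insight: from the first term 2: the two geometric factors (C = 2) combine into one argument.
Step ratio: r(k) = -\frac{5}{7} * (k+1) (k+1) / [(k+3) (k+1)] ; factor over Q: parameters, x = -\frac{5}{7}, and C = 2.

This is 2 * 2F1(1, 1; 3; -\frac{5}{7}) in reduced canonical form. Verdict: none (x = -\frac{5}{7}): each listed identity misses the multisets {1, 1} ; {3}.


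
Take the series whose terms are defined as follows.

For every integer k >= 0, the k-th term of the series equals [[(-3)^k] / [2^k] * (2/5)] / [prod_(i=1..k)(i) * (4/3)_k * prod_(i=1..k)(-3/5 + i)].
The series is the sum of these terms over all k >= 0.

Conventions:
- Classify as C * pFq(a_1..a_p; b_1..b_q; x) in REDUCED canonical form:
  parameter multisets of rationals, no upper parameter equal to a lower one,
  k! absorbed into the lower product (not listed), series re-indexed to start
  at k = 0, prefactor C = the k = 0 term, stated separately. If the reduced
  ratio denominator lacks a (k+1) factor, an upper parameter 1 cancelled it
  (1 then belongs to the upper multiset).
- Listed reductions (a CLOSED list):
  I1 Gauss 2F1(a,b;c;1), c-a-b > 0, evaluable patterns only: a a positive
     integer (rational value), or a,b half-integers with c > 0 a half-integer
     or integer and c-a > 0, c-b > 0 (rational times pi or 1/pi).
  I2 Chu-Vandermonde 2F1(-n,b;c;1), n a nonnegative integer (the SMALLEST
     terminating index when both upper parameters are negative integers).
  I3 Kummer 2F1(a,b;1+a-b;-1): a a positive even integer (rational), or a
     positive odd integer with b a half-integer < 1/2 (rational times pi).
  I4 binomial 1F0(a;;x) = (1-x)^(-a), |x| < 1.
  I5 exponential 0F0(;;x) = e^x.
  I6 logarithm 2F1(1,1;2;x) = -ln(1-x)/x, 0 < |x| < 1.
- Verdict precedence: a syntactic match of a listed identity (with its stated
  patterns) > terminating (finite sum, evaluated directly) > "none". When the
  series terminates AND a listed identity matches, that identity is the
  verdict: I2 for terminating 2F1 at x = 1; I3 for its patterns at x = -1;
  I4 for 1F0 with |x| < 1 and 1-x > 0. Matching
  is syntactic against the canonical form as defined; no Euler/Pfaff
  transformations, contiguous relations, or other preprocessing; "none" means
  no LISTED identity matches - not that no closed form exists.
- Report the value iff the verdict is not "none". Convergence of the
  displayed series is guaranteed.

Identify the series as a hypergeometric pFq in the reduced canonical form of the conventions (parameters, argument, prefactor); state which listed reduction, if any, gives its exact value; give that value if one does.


This is 2/5 * 0F2(-; 2/5, 4/3; -3/2) in reduced canonical form. Verdict: no listed reduction: x = -3/2 and upper {-} fail every I1-I6 pattern.

Structural cue: with t_0 = 2/5, the product of the first k integers (C = 2/5, x = -3/2) is k!.
Step ratio: r(k) = (-3/2) * 1 / [(k+2/5) (k+4/3) (k+1)] - rational in k, leading ratio (-3/2); with t_0 = 2/5, classification follows.


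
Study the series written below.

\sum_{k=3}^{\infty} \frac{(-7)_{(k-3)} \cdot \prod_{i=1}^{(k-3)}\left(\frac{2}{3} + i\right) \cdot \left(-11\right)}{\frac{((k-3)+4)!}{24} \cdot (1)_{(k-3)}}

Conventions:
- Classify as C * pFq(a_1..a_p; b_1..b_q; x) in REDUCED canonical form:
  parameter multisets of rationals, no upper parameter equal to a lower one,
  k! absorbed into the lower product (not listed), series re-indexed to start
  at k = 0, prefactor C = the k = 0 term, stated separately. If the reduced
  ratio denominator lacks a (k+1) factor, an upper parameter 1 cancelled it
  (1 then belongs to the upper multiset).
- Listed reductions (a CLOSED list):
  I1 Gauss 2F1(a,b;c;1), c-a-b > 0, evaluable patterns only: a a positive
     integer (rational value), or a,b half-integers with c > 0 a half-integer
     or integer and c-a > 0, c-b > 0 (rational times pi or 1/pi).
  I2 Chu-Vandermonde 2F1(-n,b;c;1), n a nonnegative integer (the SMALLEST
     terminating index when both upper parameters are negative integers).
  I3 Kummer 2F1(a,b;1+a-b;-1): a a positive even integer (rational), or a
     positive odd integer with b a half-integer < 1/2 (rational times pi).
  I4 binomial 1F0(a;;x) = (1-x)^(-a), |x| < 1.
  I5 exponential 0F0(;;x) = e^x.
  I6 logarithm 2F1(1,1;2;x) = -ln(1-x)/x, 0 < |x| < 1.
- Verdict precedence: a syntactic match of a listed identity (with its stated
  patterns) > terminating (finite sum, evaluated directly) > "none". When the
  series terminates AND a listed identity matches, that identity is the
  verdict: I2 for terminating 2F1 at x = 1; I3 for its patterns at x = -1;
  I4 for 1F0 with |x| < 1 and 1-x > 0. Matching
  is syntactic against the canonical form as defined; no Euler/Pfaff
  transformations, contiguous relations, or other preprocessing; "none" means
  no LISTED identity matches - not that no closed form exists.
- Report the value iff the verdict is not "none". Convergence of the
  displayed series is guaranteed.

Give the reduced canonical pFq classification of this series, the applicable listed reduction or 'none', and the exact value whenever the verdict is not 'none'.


x = 1 here; the reduced form reads 2F1, upper {-7, \frac{5}{3}}, lower {5}, C = -11. Verdict: the Chu-Vandermonde identity I2 applies (terminating 2F1 at x = 1 with n = 7, b = 5/3, c = 5). Value: -\frac{108680}{59049}.

Key observation: t_0 = -11 here, and (1)_k (prefactor -11) is k! itself.
Consecutive-term ratio: r(k) = 1 * (k-7) (k+\frac{5}{3}) / [(k+5) (k+1)] ; factor over Q: parameters, x = 1, and C = -11.


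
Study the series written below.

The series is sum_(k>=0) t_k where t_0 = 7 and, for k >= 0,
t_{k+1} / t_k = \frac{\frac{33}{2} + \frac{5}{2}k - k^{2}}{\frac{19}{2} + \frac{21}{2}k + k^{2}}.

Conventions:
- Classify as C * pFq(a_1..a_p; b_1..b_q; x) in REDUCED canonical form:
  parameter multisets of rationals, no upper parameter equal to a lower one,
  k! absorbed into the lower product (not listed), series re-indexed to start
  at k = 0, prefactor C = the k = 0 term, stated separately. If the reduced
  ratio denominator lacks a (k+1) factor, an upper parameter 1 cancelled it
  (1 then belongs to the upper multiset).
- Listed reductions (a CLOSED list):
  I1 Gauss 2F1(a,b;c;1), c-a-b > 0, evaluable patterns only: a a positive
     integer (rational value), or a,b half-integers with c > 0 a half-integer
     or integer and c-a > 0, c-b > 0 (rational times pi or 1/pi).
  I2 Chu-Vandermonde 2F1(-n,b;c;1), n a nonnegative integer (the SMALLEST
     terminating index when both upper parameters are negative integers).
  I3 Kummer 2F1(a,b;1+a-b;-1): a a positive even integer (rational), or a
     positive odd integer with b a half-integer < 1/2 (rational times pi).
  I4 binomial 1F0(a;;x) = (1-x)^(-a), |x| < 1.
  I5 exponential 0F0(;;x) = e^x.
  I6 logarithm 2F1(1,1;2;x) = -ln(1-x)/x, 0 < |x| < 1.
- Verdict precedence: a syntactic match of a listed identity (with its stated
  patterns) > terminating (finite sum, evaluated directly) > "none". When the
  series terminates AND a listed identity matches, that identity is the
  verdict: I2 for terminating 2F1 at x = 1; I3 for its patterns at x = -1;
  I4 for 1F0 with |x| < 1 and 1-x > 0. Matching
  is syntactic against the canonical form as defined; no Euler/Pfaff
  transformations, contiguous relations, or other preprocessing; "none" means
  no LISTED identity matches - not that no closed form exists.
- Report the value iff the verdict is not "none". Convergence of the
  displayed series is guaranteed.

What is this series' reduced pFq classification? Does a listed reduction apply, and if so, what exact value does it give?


Structural cue: t_0 being 7, roots of the ratio polynomials (C = 7, x = -1) are the negated parameters.
Adjacent-term ratio: r(k) = -1 * (k-\frac{11}{2}) (k+3) / [(k+\frac{19}{2}) (k+1)] - rational in k, leading ratio -1; with t_0 = 7, classification follows.

x = -1 here; the reduced form reads 2F1, upper {-\frac{11}{2}, 3}, lower {\frac{19}{2}}, C = 7. Verdict: this is Kummer's theorem (I3) (x = -1; c = \frac{19}{2} equals 1+a-b for upper {-\frac{11}{2}, 3}: listed pattern). Exact value: \frac{765765}{65536} \cdot \pi.


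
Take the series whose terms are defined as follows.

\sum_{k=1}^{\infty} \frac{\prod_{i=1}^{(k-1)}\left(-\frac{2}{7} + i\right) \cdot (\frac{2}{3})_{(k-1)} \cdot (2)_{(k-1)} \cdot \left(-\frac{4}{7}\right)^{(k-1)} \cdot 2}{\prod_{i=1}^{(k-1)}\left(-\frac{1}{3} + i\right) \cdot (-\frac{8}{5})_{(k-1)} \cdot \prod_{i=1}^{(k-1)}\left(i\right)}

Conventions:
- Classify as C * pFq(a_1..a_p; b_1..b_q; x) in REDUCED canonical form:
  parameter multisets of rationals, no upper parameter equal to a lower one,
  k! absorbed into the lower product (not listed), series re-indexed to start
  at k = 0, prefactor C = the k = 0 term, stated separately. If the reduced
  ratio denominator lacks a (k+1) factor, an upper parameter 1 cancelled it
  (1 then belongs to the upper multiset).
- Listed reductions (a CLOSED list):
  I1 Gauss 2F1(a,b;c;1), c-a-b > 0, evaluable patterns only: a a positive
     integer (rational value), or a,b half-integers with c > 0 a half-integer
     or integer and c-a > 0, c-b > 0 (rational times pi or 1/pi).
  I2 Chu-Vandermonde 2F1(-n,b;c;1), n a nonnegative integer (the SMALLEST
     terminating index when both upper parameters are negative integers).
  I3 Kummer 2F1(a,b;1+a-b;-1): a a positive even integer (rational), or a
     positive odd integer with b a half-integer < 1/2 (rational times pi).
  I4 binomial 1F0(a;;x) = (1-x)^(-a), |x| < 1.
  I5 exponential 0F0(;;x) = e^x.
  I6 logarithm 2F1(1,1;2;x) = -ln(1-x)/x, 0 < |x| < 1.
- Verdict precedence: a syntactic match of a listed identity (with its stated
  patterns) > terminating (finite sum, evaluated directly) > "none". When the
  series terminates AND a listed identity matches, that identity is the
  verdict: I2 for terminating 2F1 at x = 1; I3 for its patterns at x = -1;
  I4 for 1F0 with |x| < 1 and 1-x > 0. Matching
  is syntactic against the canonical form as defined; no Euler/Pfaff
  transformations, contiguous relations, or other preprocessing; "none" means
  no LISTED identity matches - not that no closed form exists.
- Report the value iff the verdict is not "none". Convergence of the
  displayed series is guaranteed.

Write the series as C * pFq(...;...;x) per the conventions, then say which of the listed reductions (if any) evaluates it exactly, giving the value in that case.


x = -\frac{4}{7} here; the reduced form reads 2F1, upper {\frac{5}{7}, 2}, lower {-\frac{8}{5}}, C = 2. Verdict: none. Every listed pattern misses the 2F1 form at -\frac{4}{7}, upper {\frac{5}{7}, 2}.

The tell: t_0 = 2 here, and the product of the first k integers (C = 2) is k!.
Step ratio: r(k) = -\frac{4}{7} * (k+\frac{5}{7}) (k+2) / [(k-\frac{8}{5}) (k+1)] - rational in k. x = -\frac{4}{7}; t_0 = 2; negate the roots.


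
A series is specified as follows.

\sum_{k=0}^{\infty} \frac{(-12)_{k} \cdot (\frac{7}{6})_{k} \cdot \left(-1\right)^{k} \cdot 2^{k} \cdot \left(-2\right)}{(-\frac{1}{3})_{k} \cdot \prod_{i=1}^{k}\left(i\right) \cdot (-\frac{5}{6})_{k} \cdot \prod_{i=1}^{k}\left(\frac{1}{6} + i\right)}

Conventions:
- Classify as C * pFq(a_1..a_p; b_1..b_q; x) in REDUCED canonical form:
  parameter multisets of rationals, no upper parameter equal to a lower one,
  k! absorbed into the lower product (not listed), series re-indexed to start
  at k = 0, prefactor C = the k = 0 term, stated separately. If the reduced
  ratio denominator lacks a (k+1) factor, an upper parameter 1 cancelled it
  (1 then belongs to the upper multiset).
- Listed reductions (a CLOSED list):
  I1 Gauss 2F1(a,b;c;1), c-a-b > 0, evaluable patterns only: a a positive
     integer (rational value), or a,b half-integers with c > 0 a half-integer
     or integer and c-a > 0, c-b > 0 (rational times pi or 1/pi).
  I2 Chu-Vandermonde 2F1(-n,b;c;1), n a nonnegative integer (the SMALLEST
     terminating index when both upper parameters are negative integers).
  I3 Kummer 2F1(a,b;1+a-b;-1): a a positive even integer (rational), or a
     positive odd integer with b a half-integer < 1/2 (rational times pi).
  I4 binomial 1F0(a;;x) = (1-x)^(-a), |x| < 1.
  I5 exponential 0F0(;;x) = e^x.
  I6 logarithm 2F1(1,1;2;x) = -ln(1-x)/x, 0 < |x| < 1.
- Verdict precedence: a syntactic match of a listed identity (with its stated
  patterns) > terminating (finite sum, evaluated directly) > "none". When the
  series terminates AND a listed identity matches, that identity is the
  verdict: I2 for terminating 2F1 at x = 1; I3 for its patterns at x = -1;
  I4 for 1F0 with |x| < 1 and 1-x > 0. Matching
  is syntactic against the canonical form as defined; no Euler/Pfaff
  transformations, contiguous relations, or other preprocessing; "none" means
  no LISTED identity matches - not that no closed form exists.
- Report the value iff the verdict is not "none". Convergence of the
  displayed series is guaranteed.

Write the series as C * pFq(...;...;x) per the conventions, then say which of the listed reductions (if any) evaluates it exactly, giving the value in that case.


Key step: t_0 = -2 here, and the (-1)^k factor (C = -2) folds into the argument's sign.
Consecutive-term ratio: r(k) = -2 * (k-12) / [(k-\frac{5}{6}) (k-\frac{1}{3}) (k+1)] ; factor over Q: parameters, x = -2, and C = -2.

At argument -2: a 1F2 with upper {-12}, lower {-\frac{5}{6}, -\frac{1}{3}}, scaled by C = -2. Verdict: terminating (-12 upstairs). 13 nonzero terms in all; added directly. Sum: -\frac{2701236691575199008110879914}{19889978655478699893125}.


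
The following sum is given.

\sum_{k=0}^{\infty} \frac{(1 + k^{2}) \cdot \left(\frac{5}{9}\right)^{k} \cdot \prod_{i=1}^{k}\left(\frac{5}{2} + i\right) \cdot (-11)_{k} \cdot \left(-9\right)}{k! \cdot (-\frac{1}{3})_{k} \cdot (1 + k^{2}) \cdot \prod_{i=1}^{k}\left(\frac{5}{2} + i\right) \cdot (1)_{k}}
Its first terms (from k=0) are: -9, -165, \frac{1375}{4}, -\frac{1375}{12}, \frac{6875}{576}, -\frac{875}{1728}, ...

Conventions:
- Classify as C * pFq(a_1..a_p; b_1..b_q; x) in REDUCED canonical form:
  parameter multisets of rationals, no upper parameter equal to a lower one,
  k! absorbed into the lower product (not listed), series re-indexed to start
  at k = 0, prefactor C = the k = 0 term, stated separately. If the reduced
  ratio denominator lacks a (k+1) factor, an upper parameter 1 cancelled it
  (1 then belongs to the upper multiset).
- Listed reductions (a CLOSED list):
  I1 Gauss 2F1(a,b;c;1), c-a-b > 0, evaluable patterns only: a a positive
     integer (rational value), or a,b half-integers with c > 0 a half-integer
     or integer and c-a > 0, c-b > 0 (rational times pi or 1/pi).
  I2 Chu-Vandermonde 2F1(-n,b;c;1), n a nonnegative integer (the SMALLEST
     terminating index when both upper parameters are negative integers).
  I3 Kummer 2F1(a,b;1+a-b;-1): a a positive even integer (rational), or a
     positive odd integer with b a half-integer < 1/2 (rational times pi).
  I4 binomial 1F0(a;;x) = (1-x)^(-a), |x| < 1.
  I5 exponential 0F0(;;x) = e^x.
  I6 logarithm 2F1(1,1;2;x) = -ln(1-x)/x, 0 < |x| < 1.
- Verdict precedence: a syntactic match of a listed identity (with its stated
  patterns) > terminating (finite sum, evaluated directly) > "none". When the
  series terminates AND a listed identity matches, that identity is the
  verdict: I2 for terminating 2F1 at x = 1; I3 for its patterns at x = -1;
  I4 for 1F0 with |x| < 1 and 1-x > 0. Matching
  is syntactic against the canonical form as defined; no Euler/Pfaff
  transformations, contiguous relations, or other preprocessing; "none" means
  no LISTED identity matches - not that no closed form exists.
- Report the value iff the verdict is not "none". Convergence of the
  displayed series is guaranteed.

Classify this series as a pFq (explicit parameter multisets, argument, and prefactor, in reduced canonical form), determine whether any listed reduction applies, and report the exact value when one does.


The tell: x = \frac{5}{9} and the parameter 7/2 appears in both the upper and lower lists and cancels (alongside the other common factor).
Ratio: r(k) = \frac{5}{9} * (k-11) / [(k-\frac{1}{3}) (k+1) (k+1)] ; factor over Q: parameters, x = \frac{5}{9}, and C = -9.

This is -9 * 1F2(-11; -\frac{1}{3}, 1; \frac{5}{9}) in reduced canonical form. Verdict: terminating. (-11)_k vanishes past k = 11, leaving a 12-term sum, computed directly. Its exact value is \frac{3041159750643059658617}{45658937834316398592}.


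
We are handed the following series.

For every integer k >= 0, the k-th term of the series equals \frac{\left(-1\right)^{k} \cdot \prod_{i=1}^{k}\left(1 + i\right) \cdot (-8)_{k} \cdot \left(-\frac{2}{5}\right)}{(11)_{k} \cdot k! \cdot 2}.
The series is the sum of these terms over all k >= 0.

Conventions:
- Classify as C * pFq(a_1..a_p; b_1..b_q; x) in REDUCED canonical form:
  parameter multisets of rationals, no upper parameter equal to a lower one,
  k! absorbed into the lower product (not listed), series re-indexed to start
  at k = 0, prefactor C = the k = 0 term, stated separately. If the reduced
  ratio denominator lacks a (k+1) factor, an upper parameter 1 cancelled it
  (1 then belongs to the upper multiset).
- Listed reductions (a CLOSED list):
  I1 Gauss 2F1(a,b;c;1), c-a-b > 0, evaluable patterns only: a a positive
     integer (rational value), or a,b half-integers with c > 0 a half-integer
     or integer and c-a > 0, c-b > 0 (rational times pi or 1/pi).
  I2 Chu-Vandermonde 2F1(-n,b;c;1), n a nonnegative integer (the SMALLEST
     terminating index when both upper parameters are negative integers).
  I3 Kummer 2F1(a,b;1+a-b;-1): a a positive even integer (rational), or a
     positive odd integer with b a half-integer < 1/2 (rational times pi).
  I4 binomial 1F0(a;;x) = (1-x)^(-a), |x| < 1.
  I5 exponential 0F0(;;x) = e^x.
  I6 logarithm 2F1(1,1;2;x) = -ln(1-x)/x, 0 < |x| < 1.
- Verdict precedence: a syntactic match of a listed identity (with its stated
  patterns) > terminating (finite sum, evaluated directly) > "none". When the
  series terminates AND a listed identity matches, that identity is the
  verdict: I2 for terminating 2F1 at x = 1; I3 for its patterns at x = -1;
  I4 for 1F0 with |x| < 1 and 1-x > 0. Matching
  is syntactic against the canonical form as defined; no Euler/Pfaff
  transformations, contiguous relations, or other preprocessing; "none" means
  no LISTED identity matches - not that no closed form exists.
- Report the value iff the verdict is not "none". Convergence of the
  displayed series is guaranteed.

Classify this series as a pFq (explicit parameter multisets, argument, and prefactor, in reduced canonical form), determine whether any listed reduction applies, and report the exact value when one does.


The series (x = -1) is 2F1: upper {-8, 2}, lower {11}, prefactor -\frac{1}{5}. Verdict: the Kummer evaluation I3 fires (x = -1; c = 11 equals 1+a-b for upper {-8, 2}: listed pattern). Exact value: -1.

Structural cue: t_0 = -\frac{1}{5} here, and the running product (C = -1/5, x = -1) telescopes to a rising factorial.
Adjacent-term ratio: r(k) = -1 * (k-8) (k+2) / [(k+11) (k+1)] ; factor over Q: parameters, x = -1, and C = -\frac{1}{5}.


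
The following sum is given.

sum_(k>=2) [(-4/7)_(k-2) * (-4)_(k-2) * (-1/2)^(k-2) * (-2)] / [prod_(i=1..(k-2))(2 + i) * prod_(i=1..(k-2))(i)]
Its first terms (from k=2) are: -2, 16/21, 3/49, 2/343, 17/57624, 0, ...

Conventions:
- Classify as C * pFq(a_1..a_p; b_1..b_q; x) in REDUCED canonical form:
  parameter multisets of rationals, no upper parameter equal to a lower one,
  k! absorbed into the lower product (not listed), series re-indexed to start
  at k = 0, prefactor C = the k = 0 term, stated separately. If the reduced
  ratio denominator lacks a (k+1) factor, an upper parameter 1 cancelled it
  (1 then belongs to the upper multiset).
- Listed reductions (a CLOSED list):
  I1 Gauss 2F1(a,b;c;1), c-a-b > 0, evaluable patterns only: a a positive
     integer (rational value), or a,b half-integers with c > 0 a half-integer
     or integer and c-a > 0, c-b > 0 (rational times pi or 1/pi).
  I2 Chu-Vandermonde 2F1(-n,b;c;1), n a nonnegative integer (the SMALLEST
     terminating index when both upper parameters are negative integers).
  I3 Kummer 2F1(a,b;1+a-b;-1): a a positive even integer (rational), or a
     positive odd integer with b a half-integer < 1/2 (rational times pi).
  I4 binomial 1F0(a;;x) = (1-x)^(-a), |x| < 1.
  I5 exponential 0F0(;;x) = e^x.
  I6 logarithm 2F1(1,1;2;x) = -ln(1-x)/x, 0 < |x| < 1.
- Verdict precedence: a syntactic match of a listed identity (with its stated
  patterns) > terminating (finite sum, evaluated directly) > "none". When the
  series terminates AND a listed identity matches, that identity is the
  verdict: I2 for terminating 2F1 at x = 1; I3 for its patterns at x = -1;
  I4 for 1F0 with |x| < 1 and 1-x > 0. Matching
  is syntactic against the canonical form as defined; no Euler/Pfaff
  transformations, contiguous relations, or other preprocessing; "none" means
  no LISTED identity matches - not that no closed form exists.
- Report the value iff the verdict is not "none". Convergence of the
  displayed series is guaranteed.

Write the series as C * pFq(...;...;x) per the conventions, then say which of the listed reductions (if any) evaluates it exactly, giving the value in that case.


The series (x = -1/2) is 2F1: upper {-4, -4/7}, lower {3}, prefactor -2. Verdict: terminating - no listed pattern fits, but -4 in the upper list cuts the series at k = 4; direct evaluation. Its exact value is -67463/57624.

First insight: t_0 = -2 here, and the lower running product (prefactor -2) is a rising factorial.
Ratio: r(k) = (-1/2) * (k-4) (k-4/7) / [(k+3) (k+1)] - rational; roots negated = parameters, x = (-1/2), C = -2.


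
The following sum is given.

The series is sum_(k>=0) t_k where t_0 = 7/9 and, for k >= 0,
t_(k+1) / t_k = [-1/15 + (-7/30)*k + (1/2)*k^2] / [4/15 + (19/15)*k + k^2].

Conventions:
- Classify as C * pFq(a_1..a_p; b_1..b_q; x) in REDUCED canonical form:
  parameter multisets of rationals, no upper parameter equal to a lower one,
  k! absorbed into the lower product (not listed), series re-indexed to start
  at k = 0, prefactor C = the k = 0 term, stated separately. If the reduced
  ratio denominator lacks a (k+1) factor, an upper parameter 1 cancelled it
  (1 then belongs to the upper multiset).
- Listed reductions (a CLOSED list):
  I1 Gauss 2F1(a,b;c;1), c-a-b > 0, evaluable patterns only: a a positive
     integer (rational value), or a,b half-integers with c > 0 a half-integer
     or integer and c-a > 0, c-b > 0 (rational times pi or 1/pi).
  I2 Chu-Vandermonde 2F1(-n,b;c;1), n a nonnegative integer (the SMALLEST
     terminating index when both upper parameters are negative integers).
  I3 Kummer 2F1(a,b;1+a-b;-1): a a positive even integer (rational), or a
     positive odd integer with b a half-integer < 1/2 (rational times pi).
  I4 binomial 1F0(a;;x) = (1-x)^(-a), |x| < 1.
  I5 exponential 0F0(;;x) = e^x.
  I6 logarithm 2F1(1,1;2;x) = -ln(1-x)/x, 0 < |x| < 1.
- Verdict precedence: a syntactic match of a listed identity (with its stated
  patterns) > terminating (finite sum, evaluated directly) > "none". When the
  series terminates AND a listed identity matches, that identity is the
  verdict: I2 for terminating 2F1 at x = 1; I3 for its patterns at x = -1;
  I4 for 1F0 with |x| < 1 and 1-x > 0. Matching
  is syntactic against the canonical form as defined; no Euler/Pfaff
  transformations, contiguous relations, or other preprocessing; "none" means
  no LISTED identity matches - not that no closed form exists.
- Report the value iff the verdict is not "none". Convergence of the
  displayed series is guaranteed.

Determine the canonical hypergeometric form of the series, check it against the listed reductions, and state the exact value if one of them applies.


First insight: t_0 being 7/9, factor the ratio over Q (C = 7/9, x = 1/2): negated roots = parameters.
Step ratio: r(k) = (1/2) * (k-2/3) (k+1/5) / [(k+4/15) (k+1)] - rational; roots negated = parameters, x = (1/2), C = 7/9.

x = 1/2 here; the reduced form reads 2F1, upper {-2/3, 1/5}, lower {4/15}, C = 7/9. Verdict: no listed reduction: x = 1/2 and upper {-2/3, 1/5} fail every I1-I6 pattern.


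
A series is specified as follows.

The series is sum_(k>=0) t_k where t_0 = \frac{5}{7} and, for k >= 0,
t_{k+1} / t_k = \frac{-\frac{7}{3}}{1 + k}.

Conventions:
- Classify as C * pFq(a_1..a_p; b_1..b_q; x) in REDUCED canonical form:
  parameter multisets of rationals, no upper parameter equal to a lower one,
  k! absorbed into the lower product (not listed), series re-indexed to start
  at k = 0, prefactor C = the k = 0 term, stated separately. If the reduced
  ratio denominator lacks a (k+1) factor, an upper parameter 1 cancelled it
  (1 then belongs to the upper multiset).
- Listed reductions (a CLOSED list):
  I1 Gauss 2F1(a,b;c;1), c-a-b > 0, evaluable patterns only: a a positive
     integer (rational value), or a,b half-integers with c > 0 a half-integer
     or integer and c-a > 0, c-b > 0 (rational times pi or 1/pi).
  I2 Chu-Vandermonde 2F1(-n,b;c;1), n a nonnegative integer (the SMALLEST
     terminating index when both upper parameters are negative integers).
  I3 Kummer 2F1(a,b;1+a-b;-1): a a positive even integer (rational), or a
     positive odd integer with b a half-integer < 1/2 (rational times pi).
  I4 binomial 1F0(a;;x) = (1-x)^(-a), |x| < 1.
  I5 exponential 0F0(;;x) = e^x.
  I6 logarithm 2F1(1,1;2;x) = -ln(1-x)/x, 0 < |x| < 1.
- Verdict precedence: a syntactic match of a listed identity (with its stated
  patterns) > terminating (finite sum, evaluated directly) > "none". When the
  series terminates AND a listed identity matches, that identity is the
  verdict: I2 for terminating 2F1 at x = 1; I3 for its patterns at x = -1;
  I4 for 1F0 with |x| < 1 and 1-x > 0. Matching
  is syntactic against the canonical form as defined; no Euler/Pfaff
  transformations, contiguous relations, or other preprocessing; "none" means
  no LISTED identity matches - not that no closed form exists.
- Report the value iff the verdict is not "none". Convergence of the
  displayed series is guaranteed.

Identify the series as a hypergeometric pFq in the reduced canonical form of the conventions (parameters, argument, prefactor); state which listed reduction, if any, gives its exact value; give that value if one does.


Key observation: x = -\frac{7}{3} and the expanded ratio factors over Q; prefactor 5/7, roots give parameters.
Term ratio: r(k) = -\frac{7}{3} * 1 / [(k+1)] - rational in k. x = -\frac{7}{3}; t_0 = \frac{5}{7}; negate the roots.

Classification (C = \frac{5}{7}): 0F0 with upper {-}, lower {-}, argument x = -\frac{7}{3}. Verdict: this is the exponential series (I5) (the 0F0 exponential series at x = -\frac{7}{3}). Sum: \frac{5}{7} \cdot e^{-\frac{7}{3}}.


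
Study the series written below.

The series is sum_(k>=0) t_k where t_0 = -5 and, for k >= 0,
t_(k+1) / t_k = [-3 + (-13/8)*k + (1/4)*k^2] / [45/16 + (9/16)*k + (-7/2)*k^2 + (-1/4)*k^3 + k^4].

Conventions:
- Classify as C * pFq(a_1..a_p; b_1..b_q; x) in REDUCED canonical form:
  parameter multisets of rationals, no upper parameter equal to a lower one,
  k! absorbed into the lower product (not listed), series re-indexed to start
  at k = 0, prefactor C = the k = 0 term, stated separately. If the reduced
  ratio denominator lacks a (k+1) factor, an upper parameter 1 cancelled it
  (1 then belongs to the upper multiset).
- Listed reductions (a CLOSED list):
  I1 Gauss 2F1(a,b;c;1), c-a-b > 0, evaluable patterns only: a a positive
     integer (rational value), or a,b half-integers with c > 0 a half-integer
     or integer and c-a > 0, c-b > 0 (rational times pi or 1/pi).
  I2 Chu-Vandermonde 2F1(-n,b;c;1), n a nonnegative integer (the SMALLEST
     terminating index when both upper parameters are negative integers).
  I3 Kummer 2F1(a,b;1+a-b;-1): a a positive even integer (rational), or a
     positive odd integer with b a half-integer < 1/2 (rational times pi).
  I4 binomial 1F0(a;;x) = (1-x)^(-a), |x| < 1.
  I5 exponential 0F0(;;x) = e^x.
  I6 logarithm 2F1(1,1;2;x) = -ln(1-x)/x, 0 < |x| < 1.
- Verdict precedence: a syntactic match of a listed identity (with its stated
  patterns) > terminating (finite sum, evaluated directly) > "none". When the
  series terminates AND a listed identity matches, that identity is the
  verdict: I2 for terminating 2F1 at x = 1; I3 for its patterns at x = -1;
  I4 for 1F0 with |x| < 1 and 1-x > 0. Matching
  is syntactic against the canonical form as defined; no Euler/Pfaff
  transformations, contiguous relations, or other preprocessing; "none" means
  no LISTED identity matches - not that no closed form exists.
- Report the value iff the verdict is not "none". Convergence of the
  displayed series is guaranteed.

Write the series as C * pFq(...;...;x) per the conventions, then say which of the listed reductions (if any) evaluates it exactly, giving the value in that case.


Prefactor -5, argument 1/4: 1F2 with upper {-8} over lower {-3/2, -5/4}. Verdict: terminating (-8 upstairs). 9 nonzero terms in all; added directly. Exact value: 4421478013/629606439.

Structural cue: x = (1/4) and factor the ratio over Q (prefactor -5): negated roots = parameters.
Ratio: r(k) = (1/4) * (k-8) / [(k-3/2) (k-5/4) (k+1)] - rational; roots negated = parameters, x = (1/4), C = -5.


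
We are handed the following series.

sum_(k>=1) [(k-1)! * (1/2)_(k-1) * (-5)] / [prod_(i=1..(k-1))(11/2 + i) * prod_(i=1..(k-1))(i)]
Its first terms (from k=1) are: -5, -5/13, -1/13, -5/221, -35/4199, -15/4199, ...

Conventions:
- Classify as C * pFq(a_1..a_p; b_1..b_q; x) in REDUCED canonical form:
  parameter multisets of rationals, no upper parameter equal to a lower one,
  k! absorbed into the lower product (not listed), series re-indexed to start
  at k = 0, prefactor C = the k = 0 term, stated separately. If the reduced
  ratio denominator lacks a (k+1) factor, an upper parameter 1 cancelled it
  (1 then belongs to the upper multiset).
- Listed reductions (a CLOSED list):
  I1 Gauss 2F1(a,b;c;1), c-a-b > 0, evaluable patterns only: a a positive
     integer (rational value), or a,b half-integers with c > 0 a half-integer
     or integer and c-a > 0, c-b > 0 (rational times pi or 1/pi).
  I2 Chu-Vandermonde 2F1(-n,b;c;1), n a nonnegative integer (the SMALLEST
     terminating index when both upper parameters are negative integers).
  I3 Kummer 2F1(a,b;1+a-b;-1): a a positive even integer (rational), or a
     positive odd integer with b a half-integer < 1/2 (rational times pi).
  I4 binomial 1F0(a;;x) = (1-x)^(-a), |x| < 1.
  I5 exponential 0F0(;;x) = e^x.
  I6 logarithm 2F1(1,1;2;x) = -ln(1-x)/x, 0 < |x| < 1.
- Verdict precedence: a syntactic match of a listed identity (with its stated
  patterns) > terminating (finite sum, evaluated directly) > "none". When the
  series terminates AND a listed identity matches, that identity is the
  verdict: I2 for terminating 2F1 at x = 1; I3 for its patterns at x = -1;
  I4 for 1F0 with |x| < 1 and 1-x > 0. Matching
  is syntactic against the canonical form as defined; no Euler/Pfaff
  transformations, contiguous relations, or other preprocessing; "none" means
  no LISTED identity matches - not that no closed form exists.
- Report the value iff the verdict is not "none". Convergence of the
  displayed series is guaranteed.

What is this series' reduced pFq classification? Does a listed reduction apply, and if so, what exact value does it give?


First insight: t_0 being -5, the product of the first k integers (C = -5) is k!.
Step ratio: r(k) = 1 * (k+1/2) (k+1) / [(k+13/2) (k+1)] - rational in k. x = 1; t_0 = -5; negate the roots.

Classification (C = -5): 2F1 with upper {1/2, 1}, lower {13/2}, argument x = 1. Verdict at x = 1: Gauss's theorem (I1) matches (x = 1: the Gamma ratio telescopes since c-a-b = 5 > 0 and a = 1 in Z>0). Sum: -11/2.


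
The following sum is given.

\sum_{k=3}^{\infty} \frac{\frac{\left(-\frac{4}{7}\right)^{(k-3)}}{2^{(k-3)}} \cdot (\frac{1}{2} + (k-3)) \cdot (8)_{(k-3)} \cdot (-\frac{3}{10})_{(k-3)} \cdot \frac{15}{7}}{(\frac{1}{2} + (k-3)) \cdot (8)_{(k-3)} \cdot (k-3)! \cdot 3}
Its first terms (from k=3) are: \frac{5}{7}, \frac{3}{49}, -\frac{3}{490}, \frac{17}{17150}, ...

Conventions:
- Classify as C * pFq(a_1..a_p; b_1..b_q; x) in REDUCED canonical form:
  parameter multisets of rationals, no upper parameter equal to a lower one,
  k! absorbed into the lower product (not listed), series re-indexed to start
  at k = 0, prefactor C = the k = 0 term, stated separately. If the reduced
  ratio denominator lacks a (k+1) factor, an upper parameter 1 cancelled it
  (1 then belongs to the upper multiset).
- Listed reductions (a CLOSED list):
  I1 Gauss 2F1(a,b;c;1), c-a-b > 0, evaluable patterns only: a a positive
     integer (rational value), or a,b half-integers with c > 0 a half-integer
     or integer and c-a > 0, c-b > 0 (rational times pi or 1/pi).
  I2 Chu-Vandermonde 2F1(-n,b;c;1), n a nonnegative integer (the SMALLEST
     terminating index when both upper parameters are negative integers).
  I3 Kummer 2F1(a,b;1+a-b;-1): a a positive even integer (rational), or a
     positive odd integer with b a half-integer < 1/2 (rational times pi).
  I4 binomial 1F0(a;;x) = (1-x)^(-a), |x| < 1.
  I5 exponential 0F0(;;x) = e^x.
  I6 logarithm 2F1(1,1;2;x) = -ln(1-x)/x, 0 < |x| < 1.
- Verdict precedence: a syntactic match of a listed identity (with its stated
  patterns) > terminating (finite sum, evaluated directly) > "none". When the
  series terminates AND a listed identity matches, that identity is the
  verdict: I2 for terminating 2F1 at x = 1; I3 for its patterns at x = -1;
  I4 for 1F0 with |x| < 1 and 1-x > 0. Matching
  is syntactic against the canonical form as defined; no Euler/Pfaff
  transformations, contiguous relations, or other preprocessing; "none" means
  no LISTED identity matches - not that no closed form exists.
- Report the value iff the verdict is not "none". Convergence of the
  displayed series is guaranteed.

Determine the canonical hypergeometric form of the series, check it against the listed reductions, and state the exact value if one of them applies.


The series (x = -\frac{2}{7}) is 1F0: upper {-\frac{3}{10}}, lower {-}, prefactor \frac{5}{7}. Verdict: this is binomial (I4) (the 1F0 binomial series: exponent 3/10, x = -\frac{2}{7}). Hence: \frac{5}{7} \cdot \left(\frac{9}{7}\right)^{\frac{3}{10}}.

Key step: t_0 = \frac{5}{7} here, and the parameter 8 appears in both the upper and lower lists and cancels (alongside the other common factor).
Step ratio: r(k) = -\frac{2}{7} * (k-\frac{3}{10}) / [(k+1)] - rational in k, leading ratio -\frac{2}{7}; with t_0 = \frac{5}{7}, classification follows.


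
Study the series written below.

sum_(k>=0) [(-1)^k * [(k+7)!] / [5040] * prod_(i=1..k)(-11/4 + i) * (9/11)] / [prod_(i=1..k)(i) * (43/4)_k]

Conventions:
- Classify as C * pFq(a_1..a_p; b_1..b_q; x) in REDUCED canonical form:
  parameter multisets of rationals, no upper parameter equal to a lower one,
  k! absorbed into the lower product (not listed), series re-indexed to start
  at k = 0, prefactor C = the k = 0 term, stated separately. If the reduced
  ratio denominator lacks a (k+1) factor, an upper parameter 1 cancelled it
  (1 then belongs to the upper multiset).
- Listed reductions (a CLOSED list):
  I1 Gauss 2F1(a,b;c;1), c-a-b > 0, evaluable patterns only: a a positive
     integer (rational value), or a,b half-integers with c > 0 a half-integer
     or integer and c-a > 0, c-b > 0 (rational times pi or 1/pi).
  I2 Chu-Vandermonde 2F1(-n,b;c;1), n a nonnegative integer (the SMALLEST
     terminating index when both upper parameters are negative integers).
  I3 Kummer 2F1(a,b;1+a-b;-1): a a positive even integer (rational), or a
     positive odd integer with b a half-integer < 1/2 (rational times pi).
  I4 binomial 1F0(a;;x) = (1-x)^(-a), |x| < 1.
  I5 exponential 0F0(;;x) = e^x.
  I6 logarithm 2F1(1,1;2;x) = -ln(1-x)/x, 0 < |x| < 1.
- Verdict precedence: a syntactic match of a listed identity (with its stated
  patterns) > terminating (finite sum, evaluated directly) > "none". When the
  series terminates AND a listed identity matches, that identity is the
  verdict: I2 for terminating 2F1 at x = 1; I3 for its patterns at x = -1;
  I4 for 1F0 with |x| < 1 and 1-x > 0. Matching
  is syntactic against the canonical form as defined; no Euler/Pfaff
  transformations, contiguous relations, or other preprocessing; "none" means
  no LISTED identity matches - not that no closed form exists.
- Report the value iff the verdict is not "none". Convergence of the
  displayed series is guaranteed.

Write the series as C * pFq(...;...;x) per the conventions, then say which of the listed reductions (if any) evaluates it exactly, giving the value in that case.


This is 9/11 * 2F1(-7/4, 8; 43/4; -1) in reduced canonical form. Verdict: Kummer (I3) matches (x = -1; c = 43/4 equals 1+a-b for upper {-7/4, 8}: listed pattern). Sum: 97929/45056.

First insight: from the first term 9/11: the running product (C = 9/11, x = -1) telescopes to a rising factorial.
Consecutive-term ratio: r(k) = (-1) * (k-7/4) (k+8) / [(k+43/4) (k+1)] - rational in k. x = (-1); t_0 = 9/11; negate the roots.


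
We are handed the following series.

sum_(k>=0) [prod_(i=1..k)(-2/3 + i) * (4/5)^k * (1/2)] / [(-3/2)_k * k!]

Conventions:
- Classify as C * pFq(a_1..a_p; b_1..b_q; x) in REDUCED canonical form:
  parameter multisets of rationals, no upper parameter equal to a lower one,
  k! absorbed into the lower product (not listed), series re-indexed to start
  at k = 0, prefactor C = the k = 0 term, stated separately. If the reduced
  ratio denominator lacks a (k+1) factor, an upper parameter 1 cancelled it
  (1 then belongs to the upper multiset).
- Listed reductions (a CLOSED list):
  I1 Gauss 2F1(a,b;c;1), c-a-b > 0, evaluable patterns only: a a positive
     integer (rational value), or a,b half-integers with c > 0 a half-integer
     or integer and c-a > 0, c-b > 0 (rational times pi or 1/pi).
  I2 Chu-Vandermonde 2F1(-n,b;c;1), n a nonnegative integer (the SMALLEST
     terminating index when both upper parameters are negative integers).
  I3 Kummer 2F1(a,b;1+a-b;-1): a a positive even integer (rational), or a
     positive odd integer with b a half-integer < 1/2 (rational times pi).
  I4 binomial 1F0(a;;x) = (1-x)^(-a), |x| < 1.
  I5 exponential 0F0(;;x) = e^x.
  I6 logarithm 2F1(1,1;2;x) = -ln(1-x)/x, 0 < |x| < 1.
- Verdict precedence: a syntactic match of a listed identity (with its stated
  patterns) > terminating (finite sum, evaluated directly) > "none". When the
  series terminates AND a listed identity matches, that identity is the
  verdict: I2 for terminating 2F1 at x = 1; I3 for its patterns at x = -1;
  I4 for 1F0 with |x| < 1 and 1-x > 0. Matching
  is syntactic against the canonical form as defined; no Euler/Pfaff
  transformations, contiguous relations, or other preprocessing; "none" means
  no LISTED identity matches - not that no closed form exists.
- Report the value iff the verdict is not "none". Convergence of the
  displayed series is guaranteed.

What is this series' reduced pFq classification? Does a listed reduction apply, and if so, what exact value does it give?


Reduced: x = 4/5, 1F1, upper = {1/3}, lower = {-3/2}, C = 1/2. Verdict: none - this 1F1 at x = 4/5 matches no listed pattern, and upper {1/3} holds no stopper.

First insight: with t_0 = 1/2, the running product (prefactor 1/2) telescopes to a rising factorial.
Consecutive-term ratio: r(k) = (4/5) * (k+1/3) / [(k-3/2) (k+1)] ; factor over Q: parameters, x = (4/5), and C = 1/2.
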